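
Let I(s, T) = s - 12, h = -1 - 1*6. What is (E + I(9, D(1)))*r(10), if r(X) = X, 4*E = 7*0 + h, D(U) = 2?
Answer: -95/2 ≈ -47.500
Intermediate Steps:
h = -7 (h = -1 - 6 = -7)
I(s, T) = -12 + s
E = -7/4 (E = (7*0 - 7)/4 = (0 - 7)/4 = (¼)*(-7) = -7/4 ≈ -1.7500)
(E + I(9, D(1)))*r(10) = (-7/4 + (-12 + 9))*10 = (-7/4 - 3)*10 = -19/4*10 = -95/2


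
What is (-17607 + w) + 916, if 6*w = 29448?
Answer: -11783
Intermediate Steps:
w = 4908 (w = (⅙)*29448 = 4908)
(-17607 + w) + 916 = (-17607 + 4908) + 916 = -12699 + 916 = -11783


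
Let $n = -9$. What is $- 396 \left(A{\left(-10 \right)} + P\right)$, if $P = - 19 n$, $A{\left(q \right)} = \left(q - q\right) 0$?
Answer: $-67716$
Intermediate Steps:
$A{\left(q \right)} = 0$ ($A{\left(q \right)} = 0 \cdot 0 = 0$)
$P = 171$ ($P = \left(-19\right) \left(-9\right) = 171$)
$- 396 \left(A{\left(-10 \right)} + P\right) = - 396 \left(0 + 171\right) = \left(-396\right) 171 = -67716$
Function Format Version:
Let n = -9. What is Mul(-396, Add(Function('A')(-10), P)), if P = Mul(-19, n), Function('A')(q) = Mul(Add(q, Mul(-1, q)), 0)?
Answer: -67716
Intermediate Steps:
Function('A')(q) = 0 (Function('A')(q) = Mul(0, 0) = 0)
P = 171 (P = Mul(-19, -9) = 171)
Mul(-396, Add(Function('A')(-10), P)) = Mul(-396, Add(0, 171)) = Mul(-396, 171) = -67716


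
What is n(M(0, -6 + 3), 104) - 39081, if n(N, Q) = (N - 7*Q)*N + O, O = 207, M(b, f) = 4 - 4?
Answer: -38874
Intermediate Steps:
M(b, f) = 0
n(N, Q) = 207 + N*(N - 7*Q) (n(N, Q) = (N - 7*Q)*N + 207 = N*(N - 7*Q) + 207 = 207 + N*(N - 7*Q))
n(M(0, -6 + 3), 104) - 39081 = (207 + 0**2 - 7*0*104) - 39081 = (207 + 0 + 0) - 39081 = 207 - 39081 = -38874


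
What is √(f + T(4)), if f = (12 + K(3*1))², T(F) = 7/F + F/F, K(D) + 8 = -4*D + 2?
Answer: √155/2 ≈ 6.2250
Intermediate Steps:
K(D) = -6 - 4*D (K(D) = -8 + (-4*D + 2) = -8 + (2 - 4*D) = -6 - 4*D)
T(F) = 1 + 7/F (T(F) = 7/F + 1 = 1 + 7/F)
f = 36 (f = (12 + (-6 - 12))² = (12 - 18)² = (-6)² = 36)
√(f + T(4)) = √(36 + (7 + 4)/4) = √(36 + (¼)*11) = √(36 + 11/4) = √(155/4) = √155/2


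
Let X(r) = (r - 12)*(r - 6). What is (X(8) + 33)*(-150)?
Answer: -3750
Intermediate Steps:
X(r) = (-12 + r)*(-6 + r)
(X(8) + 33)*(-150) = ((72 + 8² - 18*8) + 33)*(-150) = ((72 + 64 - 144) + 33)*(-150) = (-8 + 33)*(-150) = 25*(-150) = -3750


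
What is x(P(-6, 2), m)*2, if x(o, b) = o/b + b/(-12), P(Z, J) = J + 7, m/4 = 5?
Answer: -73/30 ≈ -2.4333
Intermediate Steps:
m = 20 (m = 4*5 = 20)
P(Z, J) = 7 + J
x(o, b) = -b/12 + o/b (x(o, b) = o/b + b*(-1/12) = o/b - b/12 = -b/12 + o/b)
x(P(-6, 2), m)*2 = (-1/12*20 + (7 + 2)/20)*2 = (-5/3 + 9*(1/20))*2 = (-5/3 + 9/20)*2 = -73/60*2 = -73/30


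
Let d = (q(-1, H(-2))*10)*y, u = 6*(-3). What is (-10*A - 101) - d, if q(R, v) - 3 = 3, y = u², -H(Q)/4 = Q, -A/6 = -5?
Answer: -19841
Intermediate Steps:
A = 30 (A = -6*(-5) = 30)
u = -18
H(Q) = -4*Q
y = 324 (y = (-18)² = 324)
q(R, v) = 6 (q(R, v) = 3 + 3 = 6)
d = 19440 (d = (6*10)*324 = 60*324 = 19440)
(-10*A - 101) - d = (-10*30 - 101) - 1*19440 = (-300 - 101) - 19440 = -401 - 19440 = -19841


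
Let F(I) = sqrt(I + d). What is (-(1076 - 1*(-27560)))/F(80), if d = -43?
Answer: -28636*sqrt(37)/37 ≈ -4707.7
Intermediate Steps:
F(I) = sqrt(-43 + I) (F(I) = sqrt(I - 43) = sqrt(-43 + I))
(-(1076 - 1*(-27560)))/F(80) = (-(1076 - 1*(-27560)))/(sqrt(-43 + 80)) = (-(1076 + 27560))/(sqrt(37)) = (-1*28636)*(sqrt(37)/37) = -28636*sqrt(37)/37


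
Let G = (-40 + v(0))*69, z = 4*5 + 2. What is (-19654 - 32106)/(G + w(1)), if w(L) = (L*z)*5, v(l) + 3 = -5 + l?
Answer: 25880/1601 ≈ 16.165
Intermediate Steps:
z = 22 (z = 20 + 2 = 22)
v(l) = -8 + l (v(l) = -3 + (-5 + l) = -8 + l)
w(L) = 110*L (w(L) = (L*22)*5 = (22*L)*5 = 110*L)
G = -3312 (G = (-40 + (-8 + 0))*69 = (-40 - 8)*69 = -48*69 = -3312)
(-19654 - 32106)/(G + w(1)) = (-19654 - 32106)/(-3312 + 110*1) = -51760/(-3312 + 110) = -51760/(-3202) = -51760*(-1/3202) = 25880/1601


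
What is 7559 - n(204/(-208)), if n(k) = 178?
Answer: 7381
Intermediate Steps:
7559 - n(204/(-208)) = 7559 - 1*178 = 7559 - 178 = 7381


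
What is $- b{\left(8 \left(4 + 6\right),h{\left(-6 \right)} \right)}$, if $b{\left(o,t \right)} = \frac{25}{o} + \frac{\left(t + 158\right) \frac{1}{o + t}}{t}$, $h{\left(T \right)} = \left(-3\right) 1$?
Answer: $\frac{1325}{3696} \approx 0.3585$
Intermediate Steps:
$h{\left(T \right)} = -3$
$b{\left(o,t \right)} = \frac{25}{o} + \frac{158 + t}{t \left(o + t\right)}$ ($b{\left(o,t \right)} = \frac{25}{o} + \frac{\left(158 + t\right) \frac{1}{o + t}}{t} = \frac{25}{o} + \frac{\frac{1}{o + t} \left(158 + t\right)}{t} = \frac{25}{o} + \frac{158 + t}{t \left(o + t\right)}$)
$- b{\left(8 \left(4 + 6\right),h{\left(-6 \right)} \right)} = - \frac{25 \left(-3\right)^{2} + 158 \cdot 8 \left(4 + 6\right) + 26 \cdot 8 \left(4 + 6\right) \left(-3\right)}{8 \left(4 + 6\right) \left(-3\right) \left(8 \left(4 + 6\right) - 3\right)} = - \frac{\left(-1\right) \left(25 \cdot 9 + 158 \cdot 8 \cdot 10 + 26 \cdot 8 \cdot 10 \left(-3\right)\right)}{8 \cdot 10 \cdot 3 \left(8 \cdot 10 - 3\right)} = - \frac{\left(-1\right) \left(225 + 158 \cdot 80 + 26 \cdot 80 \left(-3\right)\right)}{80 \cdot 3 \left(80 - 3\right)} = - \frac{\left(-1\right) \left(225 + 12640 - 6240\right)}{80 \cdot 3 \cdot 77} = - \frac{\left(-1\right) 6625}{80 \cdot 3 \cdot 77} = \left(-1\right) \left(- \frac{1325}{3696}\right) = \frac{1325}{3696}$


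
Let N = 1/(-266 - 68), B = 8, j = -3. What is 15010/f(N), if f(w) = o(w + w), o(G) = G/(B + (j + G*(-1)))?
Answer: -12548360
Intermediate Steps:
N = -1/334 (N = 1/(-334) = -1/334 ≈ -0.0029940)
o(G) = G/(5 - G) (o(G) = G/(8 + (-3 + G*(-1))) = G/(8 + (-3 - G)) = G/(5 - G))
f(w) = -2*w/(-5 + 2*w) (f(w) = -(w + w)/(-5 + (w + w)) = -2*w/(-5 + 2*w))
15010/f(N) = 15010/((-2*(-1/334)/(-5 + 2*(-1/334)))) = 15010/((-2*(-1/334)/(-5 - 1/167))) = 15010/((-2*(-1/334)/(-836/167))) = 15010/((-2*(-1/334)*(-167/836))) = 15010/(-1/836) = 15010*(-836) = -12548360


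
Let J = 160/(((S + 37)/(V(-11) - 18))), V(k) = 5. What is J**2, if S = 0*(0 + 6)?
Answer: 4326400/1369 ≈ 3160.3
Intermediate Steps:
S = 0 (S = 0*6 = 0)
J = -2080/37 (J = 160/(((0 + 37)/(5 - 18))) = 160/((37/(-13))) = 160/((37*(-1/13))) = 160/(-37/13) = 160*(-13/37) = -2080/37 ≈ -56.216)
J**2 = (-2080/37)**2 = 4326400/1369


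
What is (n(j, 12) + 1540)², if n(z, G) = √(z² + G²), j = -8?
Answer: 2371808 + 12320*√13 ≈ 2.4162e+6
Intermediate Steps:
n(z, G) = √(G² + z²)
(n(j, 12) + 1540)² = (√(12² + (-8)²) + 1540)² = (√(144 + 64) + 1540)² = (√208 + 1540)² = (4*√13 + 1540)² = (1540 + 4*√13)²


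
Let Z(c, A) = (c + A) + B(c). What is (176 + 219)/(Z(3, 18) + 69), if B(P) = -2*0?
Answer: 79/18 ≈ 4.3889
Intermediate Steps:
B(P) = 0
Z(c, A) = A + c (Z(c, A) = (c + A) + 0 = (A + c) + 0 = A + c)
(176 + 219)/(Z(3, 18) + 69) = (176 + 219)/((18 + 3) + 69) = 395/(21 + 69) = 395/90 = 395*(1/90) = 79/18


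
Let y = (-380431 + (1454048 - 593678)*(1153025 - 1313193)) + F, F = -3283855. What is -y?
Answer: 137807406446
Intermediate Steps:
y = -137807406446 (y = (-380431 + (1454048 - 593678)*(1153025 - 1313193)) - 3283855 = (-380431 + 860370*(-160168)) - 3283855 = (-380431 - 137803742160) - 3283855 = -137804122591 - 3283855 = -137807406446)
-y = -1*(-137807406446) = 137807406446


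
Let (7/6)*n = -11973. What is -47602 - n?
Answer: -261376/7 ≈ -37339.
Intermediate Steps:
n = -71838/7 (n = (6/7)*(-11973) = -71838/7 ≈ -10263.)
-47602 - n = -47602 - 1*(-71838/7) = -47602 + 71838/7 = -261376/7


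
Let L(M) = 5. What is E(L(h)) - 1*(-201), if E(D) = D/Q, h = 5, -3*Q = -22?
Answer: 4437/22 ≈ 201.68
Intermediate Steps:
Q = 22/3 (Q = -⅓*(-22) = 22/3 ≈ 7.3333)
E(D) = 3*D/22 (E(D) = D/(22/3) = D*(3/22) = 3*D/22)
E(L(h)) - 1*(-201) = (3/22)*5 - 1*(-201) = 15/22 + 201 = 4437/22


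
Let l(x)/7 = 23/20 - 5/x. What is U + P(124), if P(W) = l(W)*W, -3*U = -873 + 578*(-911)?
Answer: 2651603/15 ≈ 1.7677e+5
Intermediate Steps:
U = 527431/3 (U = -(-873 + 578*(-911))/3 = -(-873 - 526558)/3 = -⅓*(-527431) = 527431/3 ≈ 1.7581e+5)
l(x) = 161/20 - 35/x (l(x) = 7*(23/20 - 5/x) = 161/20 - 35/x)
P(W) = W*(161/20 - 35/W) (P(W) = (161/20 - 35/W)*W = W*(161/20 - 35/W))
U + P(124) = 527431/3 + (-35 + (161/20)*124) = 527431/3 + (-35 + 4991/5) = 527431/3 + 4816/5 = 2651603/15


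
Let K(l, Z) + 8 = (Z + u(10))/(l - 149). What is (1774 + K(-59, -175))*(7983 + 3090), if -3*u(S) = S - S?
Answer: 4069360719/208 ≈ 1.9564e+7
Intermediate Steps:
u(S) = 0 (u(S) = -(S - S)/3 = -1/3*0 = 0)
K(l, Z) = -8 + Z/(-149 + l) (K(l, Z) = -8 + (Z + 0)/(l - 149) = -8 + Z/(-149 + l))
(1774 + K(-59, -175))*(7983 + 3090) = (1774 + (1192 - 175 - 8*(-59))/(-149 - 59))*(7983 + 3090) = (1774 + (1192 - 175 + 472)/(-208))*11073 = (1774 - 1/208*1489)*11073 = (1774 - 1489/208)*11073 = (367503/208)*11073 = 4069360719/208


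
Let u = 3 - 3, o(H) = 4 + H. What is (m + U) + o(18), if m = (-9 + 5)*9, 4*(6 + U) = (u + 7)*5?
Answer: -45/4 ≈ -11.250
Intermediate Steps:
u = 0
U = 11/4 (U = -6 + ((0 + 7)*5)/4 = -6 + (7*5)/4 = -6 + (¼)*35 = -6 + 35/4 = 11/4 ≈ 2.7500)
m = -36 (m = -4*9 = -36)
(m + U) + o(18) = (-36 + 11/4) + (4 + 18) = -133/4 + 22 = -45/4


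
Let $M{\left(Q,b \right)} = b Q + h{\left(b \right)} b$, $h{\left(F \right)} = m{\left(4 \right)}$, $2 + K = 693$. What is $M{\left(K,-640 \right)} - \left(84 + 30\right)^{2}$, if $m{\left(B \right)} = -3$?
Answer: $-453316$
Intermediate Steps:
$K = 691$ ($K = -2 + 693 = 691$)
$h{\left(F \right)} = -3$
$M{\left(Q,b \right)} = - 3 b + Q b$ ($M{\left(Q,b \right)} = b Q - 3 b = Q b - 3 b = - 3 b + Q b$)
$M{\left(K,-640 \right)} - \left(84 + 30\right)^{2} = - 640 \left(-3 + 691\right) - \left(84 + 30\right)^{2} = \left(-640\right) 688 - 114^{2} = -440320 - 12996 = -453316$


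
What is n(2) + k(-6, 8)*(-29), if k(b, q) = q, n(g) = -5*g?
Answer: -242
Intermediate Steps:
n(2) + k(-6, 8)*(-29) = -5*2 + 8*(-29) = -10 - 232 = -242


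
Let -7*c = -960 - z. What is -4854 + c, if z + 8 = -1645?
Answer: -4953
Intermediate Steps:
z = -1653 (z = -8 - 1645 = -1653)
c = -99 (c = -(-960 - 1*(-1653))/7 = -(-960 + 1653)/7 = -1/7*693 = -99)
-4854 + c = -4854 - 99 = -4953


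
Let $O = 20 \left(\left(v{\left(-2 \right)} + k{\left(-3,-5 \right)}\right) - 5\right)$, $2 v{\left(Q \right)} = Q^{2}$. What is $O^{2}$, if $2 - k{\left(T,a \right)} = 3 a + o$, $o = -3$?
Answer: $115600$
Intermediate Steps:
$k{\left(T,a \right)} = 5 - 3 a$ ($k{\left(T,a \right)} = 2 - \left(3 a - 3\right) = 2 - \left(-3 + 3 a\right) = 5 - 3 a$)
$v{\left(Q \right)} = \frac{Q^{2}}{2}$
$O = 340$ ($O = 20 \left(\left(\frac{\left(-2\right)^{2}}{2} + \left(5 - -15\right)\right) - 5\right) = 20 \left(\left(\frac{1}{2} \cdot 4 + \left(5 + 15\right)\right) - 5\right) = 20 \left(\left(2 + 20\right) - 5\right) = 20 \left(22 - 5\right) = 20 \cdot 17 = 340$)
$O^{2} = 340^{2} = 115600$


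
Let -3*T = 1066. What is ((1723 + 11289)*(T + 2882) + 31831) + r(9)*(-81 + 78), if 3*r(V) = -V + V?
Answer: 98726453/3 ≈ 3.2909e+7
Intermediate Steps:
r(V) = 0 (r(V) = (-V + V)/3 = (⅓)*0 = 0)
T = -1066/3 (T = -⅓*1066 = -1066/3 ≈ -355.33)
((1723 + 11289)*(T + 2882) + 31831) + r(9)*(-81 + 78) = ((1723 + 11289)*(-1066/3 + 2882) + 31831) + 0*(-81 + 78) = (13012*(7580/3) + 31831) + 0*(-3) = (98630960/3 + 31831) + 0 = 98726453/3 + 0 = 98726453/3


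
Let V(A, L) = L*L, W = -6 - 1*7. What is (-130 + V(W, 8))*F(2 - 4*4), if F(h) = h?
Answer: 924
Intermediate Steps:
W = -13 (W = -6 - 7 = -13)
V(A, L) = L²
(-130 + V(W, 8))*F(2 - 4*4) = (-130 + 8²)*(2 - 4*4) = (-130 + 64)*(2 - 16) = -66*(-14) = 924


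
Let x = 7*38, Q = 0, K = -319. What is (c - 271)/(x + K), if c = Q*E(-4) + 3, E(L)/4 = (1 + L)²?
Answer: 268/53 ≈ 5.0566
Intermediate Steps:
x = 266
E(L) = 4*(1 + L)²
c = 3 (c = 0*(4*(1 - 4)²) + 3 = 0*(4*(-3)²) + 3 = 0*(4*9) + 3 = 0*36 + 3 = 0 + 3 = 3)
(c - 271)/(x + K) = (3 - 271)/(266 - 319) = -268/(-53) = -268*(-1/53) = 268/53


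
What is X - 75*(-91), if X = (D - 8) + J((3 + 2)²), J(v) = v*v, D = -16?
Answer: 7426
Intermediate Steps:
J(v) = v²
X = 601 (X = (-16 - 8) + ((3 + 2)²)² = -24 + (5²)² = -24 + 25² = -24 + 625 = 601)
X - 75*(-91) = 601 - 75*(-91) = 601 + 6825 = 7426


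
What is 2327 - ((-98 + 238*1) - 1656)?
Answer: 3843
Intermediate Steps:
2327 - ((-98 + 238*1) - 1656) = 2327 - ((-98 + 238) - 1656) = 2327 - (140 - 1656) = 2327 - 1*(-1516) = 2327 + 1516 = 3843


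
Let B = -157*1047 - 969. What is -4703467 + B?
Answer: -4868815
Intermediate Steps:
B = -165348 (B = -164379 - 969 = -165348)
-4703467 + B = -4703467 - 165348 = -4868815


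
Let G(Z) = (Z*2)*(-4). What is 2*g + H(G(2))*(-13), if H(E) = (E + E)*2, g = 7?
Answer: 846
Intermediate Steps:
G(Z) = -8*Z (G(Z) = (2*Z)*(-4) = -8*Z)
H(E) = 4*E (H(E) = (2*E)*2 = 4*E)
2*g + H(G(2))*(-13) = 2*7 + (4*(-8*2))*(-13) = 14 + (4*(-16))*(-13) = 14 - 64*(-13) = 14 + 832 = 846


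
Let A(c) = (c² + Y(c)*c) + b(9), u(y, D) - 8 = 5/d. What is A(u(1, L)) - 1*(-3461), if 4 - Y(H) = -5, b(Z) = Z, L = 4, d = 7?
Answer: 177594/49 ≈ 3624.4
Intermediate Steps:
Y(H) = 9 (Y(H) = 4 - 1*(-5) = 4 + 5 = 9)
u(y, D) = 61/7 (u(y, D) = 8 + 5/7 = 61/7)
A(c) = 9 + c² + 9*c (A(c) = (c² + 9*c) + 9 = 9 + c² + 9*c)
A(u(1, L)) - 1*(-3461) = (9 + (61/7)² + 9*(61/7)) - 1*(-3461) = (9 + 3721/49 + 549/7) + 3461 = 8005/49 + 3461 = 177594/49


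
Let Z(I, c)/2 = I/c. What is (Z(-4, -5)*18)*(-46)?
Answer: -6624/5 ≈ -1324.8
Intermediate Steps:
Z(I, c) = 2*I/c (Z(I, c) = 2*(I/c) = 2*I/c)
(Z(-4, -5)*18)*(-46) = ((2*(-4)/(-5))*18)*(-46) = ((2*(-4)*(-1/5))*18)*(-46) = ((8/5)*18)*(-46) = (144/5)*(-46) = -6624/5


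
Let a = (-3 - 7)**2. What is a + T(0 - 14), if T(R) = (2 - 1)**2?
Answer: 101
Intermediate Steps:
a = 100 (a = (-10)**2 = 100)
T(R) = 1 (T(R) = 1**2 = 1)
a + T(0 - 14) = 100 + 1 = 101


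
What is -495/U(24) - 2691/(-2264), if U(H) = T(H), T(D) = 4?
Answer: -277479/2264 ≈ -122.56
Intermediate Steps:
U(H) = 4
-495/U(24) - 2691/(-2264) = -495/4 - 2691/(-2264) = -495*1/4 - 2691*(-1/2264) = -495/4 + 2691/2264 = -277479/2264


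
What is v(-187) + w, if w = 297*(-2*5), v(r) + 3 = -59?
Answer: -3032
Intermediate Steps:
v(r) = -62 (v(r) = -3 - 59 = -62)
w = -2970 (w = 297*(-10) = -2970)
v(-187) + w = -62 - 2970 = -3032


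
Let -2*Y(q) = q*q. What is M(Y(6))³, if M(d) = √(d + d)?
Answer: -216*I ≈ -216.0*I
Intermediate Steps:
Y(q) = -q²/2 (Y(q) = -q*q/2 = -q²/2)
M(d) = √2*√d (M(d) = √(2*d) = √2*√d)
M(Y(6))³ = (√2*√(-½*6²))³ = (√2*√(-½*36))³ = (√2*√(-18))³ = (√2*(3*I*√2))³ = (6*I)³ = -216*I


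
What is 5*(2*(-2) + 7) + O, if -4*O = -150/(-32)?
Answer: 885/64 ≈ 13.828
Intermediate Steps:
O = -75/64 (O = -(-75)/(2*(-32)) = -(-75)*(-1)/(2*32) = -1/4*75/16 = -75/64 ≈ -1.1719)
5*(2*(-2) + 7) + O = 5*(2*(-2) + 7) - 75/64 = 5*(-4 + 7) - 75/64 = 5*3 - 75/64 = 15 - 75/64 = 885/64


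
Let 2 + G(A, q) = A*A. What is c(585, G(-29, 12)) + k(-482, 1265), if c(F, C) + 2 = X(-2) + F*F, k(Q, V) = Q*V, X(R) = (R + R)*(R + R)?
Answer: -267491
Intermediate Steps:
G(A, q) = -2 + A² (G(A, q) = -2 + A*A = -2 + A²)
X(R) = 4*R² (X(R) = (2*R)*(2*R) = 4*R²)
c(F, C) = 14 + F² (c(F, C) = -2 + (4*(-2)² + F*F) = -2 + (4*4 + F²) = -2 + (16 + F²) = 14 + F²)
c(585, G(-29, 12)) + k(-482, 1265) = (14 + 585²) - 482*1265 = (14 + 342225) - 609730 = 342239 - 609730 = -267491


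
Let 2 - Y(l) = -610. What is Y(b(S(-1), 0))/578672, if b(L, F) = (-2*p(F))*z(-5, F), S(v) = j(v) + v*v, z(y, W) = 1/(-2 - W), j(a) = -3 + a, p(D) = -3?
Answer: 153/144668 ≈ 0.0010576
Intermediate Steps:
S(v) = -3 + v + v² (S(v) = (-3 + v) + v*v = (-3 + v) + v² = -3 + v + v²)
b(L, F) = -6/(2 + F) (b(L, F) = (-2*(-3))*(-1/(2 + F)) = 6*(-1/(2 + F)) = -6/(2 + F))
Y(l) = 612 (Y(l) = 2 - 1*(-610) = 2 + 610 = 612)
Y(b(S(-1), 0))/578672 = 612/578672 = 612*(1/578672) = 153/144668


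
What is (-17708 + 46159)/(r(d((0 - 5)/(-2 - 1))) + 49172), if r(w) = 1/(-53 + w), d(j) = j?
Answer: 4381454/7572485 ≈ 0.57860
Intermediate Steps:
(-17708 + 46159)/(r(d((0 - 5)/(-2 - 1))) + 49172) = (-17708 + 46159)/(1/(-53 + (0 - 5)/(-2 - 1)) + 49172) = 28451/(1/(-53 - 5/(-3)) + 49172) = 28451/(1/(-53 - 5*(-⅓)) + 49172) = 28451/(1/(-53 + 5/3) + 49172) = 28451/(1/(-154/3) + 49172) = 28451/(-3/154 + 49172) = 28451/(7572485/154) = 28451*(154/7572485) = 4381454/7572485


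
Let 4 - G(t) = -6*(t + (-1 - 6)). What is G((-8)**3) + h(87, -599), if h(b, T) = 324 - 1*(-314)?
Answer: -2472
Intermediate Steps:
h(b, T) = 638 (h(b, T) = 324 + 314 = 638)
G(t) = -38 + 6*t (G(t) = 4 - (-6)*(t + (-1 - 6)) = 4 - (-6)*(t - 7) = 4 - (-6)*(-7 + t) = 4 - (42 - 6*t) = 4 + (-42 + 6*t) = -38 + 6*t)
G((-8)**3) + h(87, -599) = (-38 + 6*(-8)**3) + 638 = (-38 + 6*(-512)) + 638 = (-38 - 3072) + 638 = -3110 + 638 = -2472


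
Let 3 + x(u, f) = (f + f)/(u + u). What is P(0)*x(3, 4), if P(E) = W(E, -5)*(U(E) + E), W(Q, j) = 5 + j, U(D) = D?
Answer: 0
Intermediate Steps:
x(u, f) = -3 + f/u (x(u, f) = -3 + (f + f)/(u + u) = -3 + (2*f)/((2*u)) = -3 + (2*f)*(1/(2*u)) = -3 + f/u)
P(E) = 0 (P(E) = (5 - 5)*(E + E) = 0*(2*E) = 0)
P(0)*x(3, 4) = 0*(-3 + 4/3) = 0*(-5/3) = 0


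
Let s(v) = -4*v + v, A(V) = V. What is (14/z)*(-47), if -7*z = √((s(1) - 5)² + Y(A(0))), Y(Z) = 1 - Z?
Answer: 4606*√65/65 ≈ 571.30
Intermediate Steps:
s(v) = -3*v
z = -√65/7 (z = -√((-3*1 - 5)² + (1 - 1*0))/7 = -√((-3 - 5)² + (1 + 0))/7 = -√((-8)² + 1)/7 = -√(64 + 1)/7 = -√65/7 ≈ -1.1518)
(14/z)*(-47) = (14/((-√65/7)))*(-47) = (14*(-7*√65/65))*(-47) = -98*√65/65*(-47) = 4606*√65/65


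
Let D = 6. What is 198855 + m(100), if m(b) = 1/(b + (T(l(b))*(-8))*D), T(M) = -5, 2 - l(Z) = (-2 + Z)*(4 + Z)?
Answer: 67610701/340 ≈ 1.9886e+5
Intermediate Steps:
l(Z) = 2 - (-2 + Z)*(4 + Z)
m(b) = 1/(240 + b) (m(b) = 1/(b - 5*(-8)*6) = 1/(b + 40*6) = 1/(b + 240) = 1/(240 + b))
198855 + m(100) = 198855 + 1/(240 + 100) = 198855 + 1/340 = 67610701/340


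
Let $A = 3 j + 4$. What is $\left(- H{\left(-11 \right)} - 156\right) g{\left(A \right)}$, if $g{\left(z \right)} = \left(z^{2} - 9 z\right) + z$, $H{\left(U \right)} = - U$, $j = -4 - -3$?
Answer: $1169$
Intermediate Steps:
$j = -1$ ($j = -4 + 3 = -1$)
$A = 1$ ($A = 3 \left(-1\right) + 4 = -3 + 4 = 1$)
$g{\left(z \right)} = z^{2} - 8 z$
$\left(- H{\left(-11 \right)} - 156\right) g{\left(A \right)} = \left(- \left(-1\right) \left(-11\right) - 156\right) 1 \left(-8 + 1\right) = \left(\left(-1\right) 11 - 156\right) 1 \left(-7\right) = \left(-11 - 156\right) \left(-7\right) = \left(-167\right) \left(-7\right) = 1169$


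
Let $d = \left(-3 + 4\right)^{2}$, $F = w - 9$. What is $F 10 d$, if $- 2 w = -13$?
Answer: $-25$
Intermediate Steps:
$w = \frac{13}{2}$ ($w = \left(- \frac{1}{2}\right) \left(-13\right) = \frac{13}{2} \approx 6.5$)
$F = - \frac{5}{2}$ ($F = \frac{13}{2} - 9 = - \frac{5}{2} \approx -2.5$)
$d = 1$ ($d = 1^{2} = 1$)
$F 10 d = \left(- \frac{5}{2}\right) 10 \cdot 1 = \left(-25\right) 1 = -25$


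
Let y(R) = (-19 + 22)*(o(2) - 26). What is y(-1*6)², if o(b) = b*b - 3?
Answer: 5625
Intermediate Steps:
o(b) = -3 + b² (o(b) = b² - 3 = -3 + b²)
y(R) = -75 (y(R) = (-19 + 22)*((-3 + 2²) - 26) = 3*((-3 + 4) - 26) = 3*(1 - 26) = 3*(-25) = -75)
y(-1*6)² = (-75)² = 5625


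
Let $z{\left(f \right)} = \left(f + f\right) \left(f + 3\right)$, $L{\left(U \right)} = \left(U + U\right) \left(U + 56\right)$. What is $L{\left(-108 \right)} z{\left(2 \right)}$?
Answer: $224640$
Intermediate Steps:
$L{\left(U \right)} = 2 U \left(56 + U\right)$
$z{\left(f \right)} = 2 f \left(3 + f\right)$
$L{\left(-108 \right)} z{\left(2 \right)} = 2 \left(-108\right) \left(56 - 108\right) 2 \cdot 2 \left(3 + 2\right) = 2 \left(-108\right) \left(-52\right) 2 \cdot 2 \cdot 5 = 11232 \cdot 20 = 224640$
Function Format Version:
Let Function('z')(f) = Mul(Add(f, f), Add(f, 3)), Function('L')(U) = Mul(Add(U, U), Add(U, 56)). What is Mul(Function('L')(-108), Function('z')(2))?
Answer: 224640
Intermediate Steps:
Function('L')(U) = Mul(2, U, Add(56, U)) (Function('L')(U) = Mul(Mul(2, U), Add(56, U)) = Mul(2, U, Add(56, U)))
Function('z')(f) = Mul(2, f, Add(3, f)) (Function('z')(f) = Mul(Mul(2, f), Add(3, f)) = Mul(2, f, Add(3, f)))
Mul(Function('L')(-108), Function('z')(2)) = Mul(Mul(2, -108, Add(56, -108)), Mul(2, 2, Add(3, 2))) = Mul(Mul(2, -108, -52), Mul(2, 2, 5)) = Mul(11232, 20) = 224640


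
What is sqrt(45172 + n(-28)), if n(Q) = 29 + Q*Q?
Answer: sqrt(45985) ≈ 214.44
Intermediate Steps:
n(Q) = 29 + Q**2
sqrt(45172 + n(-28)) = sqrt(45172 + (29 + (-28)**2)) = sqrt(45172 + (29 + 784)) = sqrt(45172 + 813) = sqrt(45985)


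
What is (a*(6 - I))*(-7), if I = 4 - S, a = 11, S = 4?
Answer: -462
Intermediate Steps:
I = 0 (I = 4 - 1*4 = 4 - 4 = 0)
(a*(6 - I))*(-7) = (11*(6 - 1*0))*(-7) = (11*(6 + 0))*(-7) = (11*6)*(-7) = 66*(-7) = -462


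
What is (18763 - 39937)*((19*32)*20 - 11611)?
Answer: -11624526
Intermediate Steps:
(18763 - 39937)*((19*32)*20 - 11611) = -21174*(608*20 - 11611) = -21174*(12160 - 11611) = -21174*549 = -11624526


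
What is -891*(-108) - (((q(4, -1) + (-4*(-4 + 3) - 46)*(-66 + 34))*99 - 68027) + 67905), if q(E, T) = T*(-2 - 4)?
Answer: -37300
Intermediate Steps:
q(E, T) = -6*T (q(E, T) = T*(-6) = -6*T)
-891*(-108) - (((q(4, -1) + (-4*(-4 + 3) - 46)*(-66 + 34))*99 - 68027) + 67905) = -891*(-108) - (((-6*(-1) + (-4*(-4 + 3) - 46)*(-66 + 34))*99 - 68027) + 67905) = 96228 - (((6 + (-4*(-1) - 46)*(-32))*99 - 68027) + 67905) = 96228 - (((6 + (4 - 46)*(-32))*99 - 68027) + 67905) = 96228 - (((6 - 42*(-32))*99 - 68027) + 67905) = 96228 - (((6 + 1344)*99 - 68027) + 67905) = 96228 - ((1350*99 - 68027) + 67905) = 96228 - ((133650 - 68027) + 67905) = 96228 - (65623 + 67905) = 96228 - 1*133528 = 96228 - 133528 = -37300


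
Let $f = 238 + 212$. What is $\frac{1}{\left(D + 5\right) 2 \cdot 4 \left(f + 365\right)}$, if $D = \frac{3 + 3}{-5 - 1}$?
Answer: $\frac{1}{26080} \approx 3.8344 \cdot 10^{-5}$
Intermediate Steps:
$D = -1$ ($D = \frac{6}{-6} = 6 \left(- \frac{1}{6}\right) = -1$)
$f = 450$
$\frac{1}{\left(D + 5\right) 2 \cdot 4 \left(f + 365\right)} = \frac{1}{\left(-1 + 5\right) 2 \cdot 4 \left(450 + 365\right)} = \frac{1}{4 \cdot 8 \cdot 815} = \frac{1}{32 \cdot 815} = \frac{1}{26080}$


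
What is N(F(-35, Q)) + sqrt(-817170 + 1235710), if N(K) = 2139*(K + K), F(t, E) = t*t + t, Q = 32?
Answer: 5090820 + 2*sqrt(104635) ≈ 5.0915e+6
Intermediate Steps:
F(t, E) = t + t**2 (F(t, E) = t**2 + t = t + t**2)
N(K) = 4278*K (N(K) = 2139*(2*K) = 4278*K)
N(F(-35, Q)) + sqrt(-817170 + 1235710) = 4278*(-35*(1 - 35)) + sqrt(-817170 + 1235710) = 4278*(-35*(-34)) + sqrt(418540) = 4278*1190 + 2*sqrt(104635) = 5090820 + 2*sqrt(104635)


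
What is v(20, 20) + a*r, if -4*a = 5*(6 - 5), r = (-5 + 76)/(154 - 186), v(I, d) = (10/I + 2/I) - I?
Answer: -10641/640 ≈ -16.627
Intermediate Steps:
v(I, d) = -I + 12/I (v(I, d) = 12/I - I = -I + 12/I)
r = -71/32 (r = 71/(-32) = 71*(-1/32) = -71/32 ≈ -2.2188)
a = -5/4 (a = -5*(6 - 5)/4 = -5/4 ≈ -1.2500)
v(20, 20) + a*r = (-1*20 + 12/20) - 5/4*(-71/32) = (-20 + 12*(1/20)) + 355/128 = (-20 + 3/5) + 355/128 = -97/5 + 355/128 = -10641/640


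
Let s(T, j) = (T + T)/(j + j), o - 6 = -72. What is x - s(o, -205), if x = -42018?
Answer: -8613756/205 ≈ -42018.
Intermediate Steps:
o = -66 (o = 6 - 72 = -66)
s(T, j) = T/j (s(T, j) = (2*T)/((2*j)) = (2*T)*(1/(2*j)) = T/j)
x - s(o, -205) = -42018 - (-66)/(-205) = -42018 - (-66)*(-1)/205 = -42018 - 1*66/205 = -42018 - 66/205 = -8613756/205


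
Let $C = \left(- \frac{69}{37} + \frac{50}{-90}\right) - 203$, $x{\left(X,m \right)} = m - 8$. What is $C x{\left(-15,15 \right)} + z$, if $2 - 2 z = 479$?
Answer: $- \frac{1116511}{666} \approx -1676.4$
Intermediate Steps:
$x{\left(X,m \right)} = -8 + m$ ($x{\left(X,m \right)} = m - 8 = -8 + m$)
$C = - \frac{68405}{333}$ ($C = \left(\left(-69\right) \frac{1}{37} + 50 \left(- \frac{1}{90}\right)\right) - 203 = \left(- \frac{69}{37} - \frac{5}{9}\right) - 203 = - \frac{806}{333} - 203 = - \frac{68405}{333} \approx -205.42$)
$z = - \frac{477}{2}$ ($z = 1 - \frac{479}{2} = - \frac{477}{2} \approx -238.5$)
$C x{\left(-15,15 \right)} + z = - \frac{68405 \left(-8 + 15\right)}{333} - \frac{477}{2} = \left(- \frac{68405}{333}\right) 7 - \frac{477}{2} = - \frac{478835}{333} - \frac{477}{2} = - \frac{1116511}{666}$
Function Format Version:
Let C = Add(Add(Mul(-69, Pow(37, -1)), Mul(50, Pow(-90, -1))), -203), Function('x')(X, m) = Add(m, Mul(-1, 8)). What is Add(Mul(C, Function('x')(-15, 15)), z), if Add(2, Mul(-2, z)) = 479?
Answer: Rational(-1116511, 666) ≈ -1676.4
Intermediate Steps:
Function('x')(X, m) = Add(-8, m) (Function('x')(X, m) = Add(m, -8) = Add(-8, m))
C = Rational(-68405, 333) (C = Add(Add(Mul(-69, Rational(1, 37)), Mul(50, Rational(-1, 90))), -203) = Add(Add(Rational(-69, 37), Rational(-5, 9)), -203) = Add(Rational(-806, 333), -203) = Rational(-68405, 333) ≈ -205.42)
z = Rational(-477, 2) (z = Add(1, Mul(Rational(-1, 2), 479)) = Add(1, Rational(-479, 2)) = Rational(-477, 2) ≈ -238.50)
Add(Mul(C, Function('x')(-15, 15)), z) = Add(Mul(Rational(-68405, 333), Add(-8, 15)), Rational(-477, 2)) = Add(Mul(Rational(-68405, 333), 7), Rational(-477, 2)) = Add(Rational(-478835, 333), Rational(-477, 2)) = Rational(-1116511, 666)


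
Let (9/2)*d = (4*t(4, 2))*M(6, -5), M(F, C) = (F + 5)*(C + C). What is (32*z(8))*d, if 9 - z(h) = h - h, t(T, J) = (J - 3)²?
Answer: -28160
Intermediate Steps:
t(T, J) = (-3 + J)²
M(F, C) = 2*C*(5 + F) (M(F, C) = (5 + F)*(2*C) = 2*C*(5 + F))
z(h) = 9 (z(h) = 9 - (h - h) = 9 - 1*0 = 9 + 0 = 9)
d = -880/9 (d = 2*((4*(-3 + 2)²)*(2*(-5)*(5 + 6)))/9 = 2*((4*(-1)²)*(2*(-5)*11))/9 = 2*((4*1)*(-110))/9 = 2*(4*(-110))/9 = (2/9)*(-440) = -880/9 ≈ -97.778)
(32*z(8))*d = (32*9)*(-880/9) = 288*(-880/9) = -28160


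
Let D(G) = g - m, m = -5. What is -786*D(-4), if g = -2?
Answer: -2358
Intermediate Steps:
D(G) = 3 (D(G) = -2 - 1*(-5) = -2 + 5 = 3)
-786*D(-4) = -786*3 = -2358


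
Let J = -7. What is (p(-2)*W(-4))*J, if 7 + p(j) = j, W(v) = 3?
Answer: 189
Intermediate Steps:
p(j) = -7 + j
(p(-2)*W(-4))*J = ((-7 - 2)*3)*(-7) = -9*3*(-7) = -27*(-7) = 189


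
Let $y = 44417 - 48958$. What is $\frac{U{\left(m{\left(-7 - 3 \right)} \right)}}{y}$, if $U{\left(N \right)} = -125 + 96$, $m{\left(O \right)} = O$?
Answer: $\frac{29}{4541} \approx 0.0063863$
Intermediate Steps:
$y = -4541$ ($y = 44417 - 48958 = -4541$)
$U{\left(N \right)} = -29$
$\frac{U{\left(m{\left(-7 - 3 \right)} \right)}}{y} = - \frac{29}{-4541} = \left(-29\right) \left(- \frac{1}{4541}\right) = \frac{29}{4541}$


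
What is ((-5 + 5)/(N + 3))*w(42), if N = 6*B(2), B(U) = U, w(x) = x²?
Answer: 0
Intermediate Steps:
N = 12 (N = 6*2 = 12)
((-5 + 5)/(N + 3))*w(42) = ((-5 + 5)/(12 + 3))*42² = (0/15)*1764 = (0*(1/15))*1764 = 0*1764 = 0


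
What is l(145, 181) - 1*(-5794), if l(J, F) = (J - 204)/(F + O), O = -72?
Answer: 631487/109 ≈ 5793.5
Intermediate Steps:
l(J, F) = (-204 + J)/(-72 + F) (l(J, F) = (J - 204)/(F - 72) = (-204 + J)/(-72 + F))
l(145, 181) - 1*(-5794) = (-204 + 145)/(-72 + 181) - 1*(-5794) = -59/109 + 5794 = 631487/109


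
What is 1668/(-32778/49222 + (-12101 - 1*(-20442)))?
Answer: 20525574/102631981 ≈ 0.19999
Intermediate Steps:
1668/(-32778/49222 + (-12101 - 1*(-20442))) = 1668/(-32778*1/49222 + (-12101 + 20442)) = 1668/(-16389/24611 + 8341) = 1668/(205263962/24611) = 1668*(24611/205263962) = 20525574/102631981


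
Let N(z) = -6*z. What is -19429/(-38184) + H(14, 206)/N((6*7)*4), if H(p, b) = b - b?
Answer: 19429/38184 ≈ 0.50883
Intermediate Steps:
H(p, b) = 0
-19429/(-38184) + H(14, 206)/N((6*7)*4) = -19429/(-38184) + 0/((-6*6*7*4)) = -19429*(-1/38184) + 0/((-252*4)) = 19429/38184 + 0/((-6*168)) = 19429/38184 + 0/(-1008) = 19429/38184 + 0*(-1/1008) = 19429/38184 + 0 = 19429/38184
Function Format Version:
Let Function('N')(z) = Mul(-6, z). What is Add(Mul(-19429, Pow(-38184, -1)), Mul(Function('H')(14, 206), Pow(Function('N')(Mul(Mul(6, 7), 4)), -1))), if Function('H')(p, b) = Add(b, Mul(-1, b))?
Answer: Rational(19429, 38184) ≈ 0.50883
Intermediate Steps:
Function('H')(p, b) = 0
Add(Mul(-19429, Pow(-38184, -1)), Mul(Function('H')(14, 206), Pow(Function('N')(Mul(Mul(6, 7), 4)), -1))) = Add(Mul(-19429, Pow(-38184, -1)), Mul(0, Pow(Mul(-6, Mul(Mul(6, 7), 4)), -1))) = Add(Mul(-19429, Rational(-1, 38184)), Mul(0, Pow(Mul(-6, Mul(42, 4)), -1))) = Add(Rational(19429, 38184), Mul(0, Pow(Mul(-6, 168), -1))) = Add(Rational(19429, 38184), Mul(0, Pow(-1008, -1))) = Add(Rational(19429, 38184), Mul(0, Rational(-1, 1008))) = Add(Rational(19429, 38184), 0) = Rational(19429, 38184)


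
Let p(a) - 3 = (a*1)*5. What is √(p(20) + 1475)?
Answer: √1578 ≈ 39.724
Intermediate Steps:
p(a) = 3 + 5*a (p(a) = 3 + (a*1)*5 = 3 + a*5 = 3 + 5*a)
√(p(20) + 1475) = √((3 + 5*20) + 1475) = √((3 + 100) + 1475) = √(103 + 1475) = √1578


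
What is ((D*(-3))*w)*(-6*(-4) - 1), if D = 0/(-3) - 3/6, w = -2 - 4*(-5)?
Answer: 621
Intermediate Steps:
w = 18 (w = -2 + 20 = 18)
D = -½ (D = 0*(-⅓) - 3*⅙ = 0 - ½ = -½ ≈ -0.50000)
((D*(-3))*w)*(-6*(-4) - 1) = (-½*(-3)*18)*(-6*(-4) - 1) = ((3/2)*18)*(24 - 1) = 27*23 = 621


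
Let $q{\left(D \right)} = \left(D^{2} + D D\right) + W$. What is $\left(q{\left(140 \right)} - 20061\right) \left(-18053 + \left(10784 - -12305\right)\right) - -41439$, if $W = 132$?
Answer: $97090195$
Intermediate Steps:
$q{\left(D \right)} = 132 + 2 D^{2}$ ($q{\left(D \right)} = \left(D^{2} + D D\right) + 132 = \left(D^{2} + D^{2}\right) + 132 = 2 D^{2} + 132 = 132 + 2 D^{2}$)
$\left(q{\left(140 \right)} - 20061\right) \left(-18053 + \left(10784 - -12305\right)\right) - -41439 = \left(\left(132 + 2 \cdot 140^{2}\right) - 20061\right) \left(-18053 + \left(10784 - -12305\right)\right) - -41439 = \left(\left(132 + 2 \cdot 19600\right) - 20061\right) \left(-18053 + \left(10784 + 12305\right)\right) + 41439 = \left(\left(132 + 39200\right) - 20061\right) \left(-18053 + 23089\right) + 41439 = \left(39332 - 20061\right) 5036 + 41439 = 19271 \cdot 5036 + 41439 = 97048756 + 41439 = 97090195$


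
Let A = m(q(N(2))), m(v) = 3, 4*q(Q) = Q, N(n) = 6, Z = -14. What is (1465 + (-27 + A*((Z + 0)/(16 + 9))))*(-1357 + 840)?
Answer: -18564436/25 ≈ -7.4258e+5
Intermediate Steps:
q(Q) = Q/4
A = 3
(1465 + (-27 + A*((Z + 0)/(16 + 9))))*(-1357 + 840) = (1465 + (-27 + 3*((-14 + 0)/(16 + 9))))*(-1357 + 840) = (1465 + (-27 + 3*(-14/25)))*(-517) = (1465 + (-27 - 42/25))*(-517) = (1465 - 717/25)*(-517) = (35908/25)*(-517) = -18564436/25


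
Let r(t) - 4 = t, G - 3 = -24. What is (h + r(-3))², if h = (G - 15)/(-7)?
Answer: 1849/49 ≈ 37.735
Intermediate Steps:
G = -21 (G = 3 - 24 = -21)
r(t) = 4 + t
h = 36/7 (h = (-21 - 15)/(-7) = -36*(-⅐) = 36/7 ≈ 5.1429)
(h + r(-3))² = (36/7 + (4 - 3))² = (36/7 + 1)² = (43/7)² = 1849/49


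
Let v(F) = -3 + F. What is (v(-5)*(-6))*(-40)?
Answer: -1920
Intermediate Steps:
(v(-5)*(-6))*(-40) = ((-3 - 5)*(-6))*(-40) = -8*(-6)*(-40) = 48*(-40) = -1920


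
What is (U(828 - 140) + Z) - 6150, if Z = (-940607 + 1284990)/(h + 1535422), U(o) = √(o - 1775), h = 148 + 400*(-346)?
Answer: -8592251117/1397170 + I*√1087 ≈ -6149.8 + 32.97*I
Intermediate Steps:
h = -138252 (h = 148 - 138400 = -138252)
U(o) = √(-1775 + o)
Z = 344383/1397170 (Z = (-940607 + 1284990)/(-138252 + 1535422) = 344383/1397170 ≈ 0.24649)
(U(828 - 140) + Z) - 6150 = (√(-1775 + (828 - 140)) + 344383/1397170) - 6150 = (√(-1775 + 688) + 344383/1397170) - 6150 = (√(-1087) + 344383/1397170) - 6150 = (I*√1087 + 344383/1397170) - 6150 = (344383/1397170 + I*√1087) - 6150 = -8592251117/1397170 + I*√1087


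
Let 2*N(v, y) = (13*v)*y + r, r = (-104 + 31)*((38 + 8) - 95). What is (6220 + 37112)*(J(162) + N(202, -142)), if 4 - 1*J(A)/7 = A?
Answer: -8049503982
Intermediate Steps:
J(A) = 28 - 7*A
r = 3577 (r = -73*(46 - 95) = -73*(-49) = 3577)
N(v, y) = 3577/2 + 13*v*y/2 (N(v, y) = ((13*v)*y + 3577)/2 = (13*v*y + 3577)/2 = (3577 + 13*v*y)/2 = 3577/2 + 13*v*y/2)
(6220 + 37112)*(J(162) + N(202, -142)) = (6220 + 37112)*((28 - 7*162) + (3577/2 + (13/2)*202*(-142))) = 43332*((28 - 1134) + (3577/2 - 186446)) = 43332*(-1106 - 369315/2) = 43332*(-371527/2) = -8049503982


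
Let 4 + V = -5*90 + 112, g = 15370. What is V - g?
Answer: -15712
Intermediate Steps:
V = -342 (V = -4 + (-5*90 + 112) = -4 + (-450 + 112) = -4 - 338 = -342)
V - g = -342 - 1*15370 = -342 - 15370 = -15712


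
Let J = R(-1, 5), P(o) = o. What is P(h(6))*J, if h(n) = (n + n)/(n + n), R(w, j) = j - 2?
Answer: 3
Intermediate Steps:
R(w, j) = -2 + j
h(n) = 1 (h(n) = (2*n)/((2*n)) = (2*n)*(1/(2*n)) = 1)
J = 3 (J = -2 + 5 = 3)
P(h(6))*J = 1*3 = 3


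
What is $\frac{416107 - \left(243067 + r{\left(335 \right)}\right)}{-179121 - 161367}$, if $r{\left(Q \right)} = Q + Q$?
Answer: $- \frac{86185}{170244} \approx -0.50624$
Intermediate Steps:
$r{\left(Q \right)} = 2 Q$
$\frac{416107 - \left(243067 + r{\left(335 \right)}\right)}{-179121 - 161367} = \frac{416107 - \left(243067 + 2 \cdot 335\right)}{-179121 - 161367} = \frac{416107 - 243737}{-340488} = \left(416107 - 243737\right) \left(- \frac{1}{340488}\right) = 172370 \left(- \frac{1}{340488}\right) = - \frac{86185}{170244}$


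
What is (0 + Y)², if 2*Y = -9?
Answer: 81/4 ≈ 20.250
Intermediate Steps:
Y = -9/2 (Y = (½)*(-9) = -9/2 ≈ -4.5000)
(0 + Y)² = (0 - 9/2)² = (-9/2)² = 81/4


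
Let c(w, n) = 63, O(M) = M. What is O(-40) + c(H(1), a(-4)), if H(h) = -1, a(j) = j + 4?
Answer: 23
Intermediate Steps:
a(j) = 4 + j
O(-40) + c(H(1), a(-4)) = -40 + 63 = 23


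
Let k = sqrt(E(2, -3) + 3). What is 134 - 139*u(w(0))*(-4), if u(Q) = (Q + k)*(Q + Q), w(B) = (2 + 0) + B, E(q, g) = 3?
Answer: 4582 + 2224*sqrt(6) ≈ 10030.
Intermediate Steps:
w(B) = 2 + B
k = sqrt(6) (k = sqrt(3 + 3) = sqrt(6) ≈ 2.4495)
u(Q) = 2*Q*(Q + sqrt(6)) (u(Q) = (Q + sqrt(6))*(Q + Q) = (Q + sqrt(6))*(2*Q) = 2*Q*(Q + sqrt(6)))
134 - 139*u(w(0))*(-4) = 134 - 139*2*(2 + 0)*((2 + 0) + sqrt(6))*(-4) = 134 - 139*2*2*(2 + sqrt(6))*(-4) = 134 - 139*(8 + 4*sqrt(6))*(-4) = 134 - 139*(-32 - 16*sqrt(6)) = 134 + (4448 + 2224*sqrt(6)) = 4582 + 2224*sqrt(6)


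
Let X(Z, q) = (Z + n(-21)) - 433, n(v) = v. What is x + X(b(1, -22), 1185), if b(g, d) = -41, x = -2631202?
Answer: -2631697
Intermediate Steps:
X(Z, q) = -454 + Z (X(Z, q) = (Z - 21) - 433 = (-21 + Z) - 433 = -454 + Z)
x + X(b(1, -22), 1185) = -2631202 + (-454 - 41) = -2631202 - 495 = -2631697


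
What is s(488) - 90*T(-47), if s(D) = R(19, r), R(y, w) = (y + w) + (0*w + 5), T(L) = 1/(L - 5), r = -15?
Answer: 279/26 ≈ 10.731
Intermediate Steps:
T(L) = 1/(-5 + L)
R(y, w) = 5 + w + y (R(y, w) = (w + y) + (0 + 5) = (w + y) + 5 = 5 + w + y)
s(D) = 9 (s(D) = 5 - 15 + 19 = 9)
s(488) - 90*T(-47) = 9 - 90/(-5 - 47) = 9 - 90/(-52) = 9 - 90*(-1)/52 = 9 - 1*(-45/26) = 9 + 45/26 = 279/26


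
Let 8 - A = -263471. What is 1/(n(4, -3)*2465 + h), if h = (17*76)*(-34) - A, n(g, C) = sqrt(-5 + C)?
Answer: -307407/94547673449 - 4930*I*sqrt(2)/94547673449 ≈ -3.2513e-6 - 7.3741e-8*I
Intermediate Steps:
A = 263479 (A = 8 - 1*(-263471) = 8 + 263471 = 263479)
h = -307407 (h = (17*76)*(-34) - 1*263479 = 1292*(-34) - 263479 = -43928 - 263479 = -307407)
1/(n(4, -3)*2465 + h) = 1/(sqrt(-5 - 3)*2465 - 307407) = 1/(sqrt(-8)*2465 - 307407) = 1/((2*I*sqrt(2))*2465 - 307407) = 1/(4930*I*sqrt(2) - 307407) = 1/(-307407 + 4930*I*sqrt(2))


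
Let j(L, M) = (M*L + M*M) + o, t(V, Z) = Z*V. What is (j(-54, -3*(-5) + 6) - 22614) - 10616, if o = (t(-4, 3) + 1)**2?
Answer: -33802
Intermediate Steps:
t(V, Z) = V*Z
o = 121 (o = (-4*3 + 1)**2 = (-12 + 1)**2 = (-11)**2 = 121)
j(L, M) = 121 + M**2 + L*M (j(L, M) = (M*L + M*M) + 121 = (L*M + M**2) + 121 = (M**2 + L*M) + 121 = 121 + M**2 + L*M)
(j(-54, -3*(-5) + 6) - 22614) - 10616 = ((121 + (-3*(-5) + 6)**2 - 54*(-3*(-5) + 6)) - 22614) - 10616 = ((121 + (15 + 6)**2 - 54*(15 + 6)) - 22614) - 10616 = ((121 + 21**2 - 54*21) - 22614) - 10616 = ((121 + 441 - 1134) - 22614) - 10616 = (-572 - 22614) - 10616 = -23186 - 10616 = -33802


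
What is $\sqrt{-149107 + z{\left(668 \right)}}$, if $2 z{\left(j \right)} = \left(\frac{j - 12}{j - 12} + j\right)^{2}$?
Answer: $\frac{\sqrt{298694}}{2} \approx 273.26$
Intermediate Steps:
$z{\left(j \right)} = \frac{\left(1 + j\right)^{2}}{2}$ ($z{\left(j \right)} = \frac{\left(\frac{j - 12}{j - 12} + j\right)^{2}}{2} = \frac{\left(\frac{-12 + j}{-12 + j} + j\right)^{2}}{2} = \frac{\left(1 + j\right)^{2}}{2}$)
$\sqrt{-149107 + z{\left(668 \right)}} = \sqrt{-149107 + \left(\frac{1}{2} + 668 + \frac{668^{2}}{2}\right)} = \sqrt{-149107 + \left(\frac{1}{2} + 668 + \frac{1}{2} \cdot 446224\right)} = \sqrt{-149107 + \left(\frac{1}{2} + 668 + 223112\right)} = \sqrt{-149107 + \frac{447561}{2}} = \sqrt{\frac{149347}{2}} = \frac{\sqrt{298694}}{2}$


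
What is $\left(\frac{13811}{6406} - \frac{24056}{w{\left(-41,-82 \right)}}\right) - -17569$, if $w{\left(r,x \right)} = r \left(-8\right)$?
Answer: $\frac{4595730983}{262646} \approx 17498.0$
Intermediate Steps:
$w{\left(r,x \right)} = - 8 r$
$\left(\frac{13811}{6406} - \frac{24056}{w{\left(-41,-82 \right)}}\right) - -17569 = \left(\frac{13811}{6406} - \frac{24056}{\left(-8\right) \left(-41\right)}\right) - -17569 = \left(13811 \cdot \frac{1}{6406} - \frac{24056}{328}\right) + 17569 = \left(\frac{13811}{6406} - \frac{3007}{41}\right) + 17569 = - \frac{18696591}{262646} + 17569 = \frac{4595730983}{262646}$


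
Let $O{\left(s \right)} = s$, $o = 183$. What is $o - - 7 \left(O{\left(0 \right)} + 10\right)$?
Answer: $253$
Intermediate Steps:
$o - - 7 \left(O{\left(0 \right)} + 10\right) = 183 - - 7 \left(0 + 10\right) = 183 - \left(-7\right) 10 = 183 - -70 = 183 + 70 = 253$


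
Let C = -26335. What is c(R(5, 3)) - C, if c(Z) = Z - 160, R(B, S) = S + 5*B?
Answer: 26203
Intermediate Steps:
c(Z) = -160 + Z
c(R(5, 3)) - C = (-160 + (3 + 5*5)) - 1*(-26335) = (-160 + (3 + 25)) + 26335 = (-160 + 28) + 26335 = -132 + 26335 = 26203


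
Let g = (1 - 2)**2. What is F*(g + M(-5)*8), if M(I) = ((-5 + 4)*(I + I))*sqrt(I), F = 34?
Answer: 34 + 2720*I*sqrt(5) ≈ 34.0 + 6082.1*I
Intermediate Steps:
M(I) = -2*I**(3/2) (M(I) = (-2*I)*sqrt(I) = -2*I**(3/2))
g = 1 (g = (-1)**2 = 1)
F*(g + M(-5)*8) = 34*(1 - (-10)*I*sqrt(5)*8) = 34*(1 + (10*I*sqrt(5))*8) = 34*(1 + 80*I*sqrt(5)) = 34 + 2720*I*sqrt(5)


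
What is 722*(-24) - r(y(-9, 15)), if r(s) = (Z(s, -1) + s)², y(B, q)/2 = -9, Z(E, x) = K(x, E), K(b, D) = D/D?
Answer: -17617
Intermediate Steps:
K(b, D) = 1
Z(E, x) = 1
y(B, q) = -18 (y(B, q) = 2*(-9) = -18)
r(s) = (1 + s)²
722*(-24) - r(y(-9, 15)) = 722*(-24) - (1 - 18)² = -17328 - 1*(-17)² = -17328 - 1*289 = -17328 - 289 = -17617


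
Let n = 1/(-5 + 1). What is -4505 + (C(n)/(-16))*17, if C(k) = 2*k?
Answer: -144143/32 ≈ -4504.5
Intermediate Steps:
n = -¼ (n = 1/(-4) = -¼ ≈ -0.25000)
-4505 + (C(n)/(-16))*17 = -4505 + ((2*(-¼))/(-16))*17 = -4505 - ½*(-1/16)*17 = -4505 + (1/32)*17 = -4505 + 17/32 = -144143/32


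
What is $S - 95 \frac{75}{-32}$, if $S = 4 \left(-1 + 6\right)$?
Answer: $\frac{7765}{32} \approx 242.66$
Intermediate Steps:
$S = 20$ ($S = 4 \cdot 5 = 20$)
$S - 95 \frac{75}{-32} = 20 - 95 \frac{75}{-32} = 20 - 95 \cdot 75 \left(- \frac{1}{32}\right) = 20 - - \frac{7125}{32} = 20 + \frac{7125}{32} = \frac{7765}{32}$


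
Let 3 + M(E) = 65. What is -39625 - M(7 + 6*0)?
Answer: -39687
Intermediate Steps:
M(E) = 62 (M(E) = -3 + 65 = 62)
-39625 - M(7 + 6*0) = -39625 - 1*62 = -39625 - 62 = -39687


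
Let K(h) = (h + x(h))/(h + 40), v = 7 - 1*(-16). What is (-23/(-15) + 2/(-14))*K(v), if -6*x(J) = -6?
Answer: 1168/2205 ≈ 0.52971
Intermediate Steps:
v = 23 (v = 7 + 16 = 23)
x(J) = 1 (x(J) = -⅙*(-6) = 1)
K(h) = (1 + h)/(40 + h) (K(h) = (h + 1)/(h + 40) = (1 + h)/(40 + h))
(-23/(-15) + 2/(-14))*K(v) = (-23/(-15) + 2/(-14))*((1 + 23)/(40 + 23)) = (-23*(-1/15) + 2*(-1/14))*(24/63) = (23/15 - ⅐)*((1/63)*24) = (146/105)*(8/21) = 1168/2205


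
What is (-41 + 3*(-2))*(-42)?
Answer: 1974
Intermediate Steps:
(-41 + 3*(-2))*(-42) = (-41 - 6)*(-42) = -47*(-42) = 1974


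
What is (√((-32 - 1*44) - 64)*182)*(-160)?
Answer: -58240*I*√35 ≈ -3.4455e+5*I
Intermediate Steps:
(√((-32 - 1*44) - 64)*182)*(-160) = (√((-32 - 44) - 64)*182)*(-160) = (√(-76 - 64)*182)*(-160) = (√(-140)*182)*(-160) = ((2*I*√35)*182)*(-160) = (364*I*√35)*(-160) = -58240*I*√35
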